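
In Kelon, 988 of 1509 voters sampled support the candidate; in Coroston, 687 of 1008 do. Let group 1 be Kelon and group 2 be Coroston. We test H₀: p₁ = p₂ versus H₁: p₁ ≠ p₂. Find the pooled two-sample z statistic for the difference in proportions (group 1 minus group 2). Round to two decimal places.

p̂₁ = 988/1509 = 0.6547, p̂₂ = 687/1008 = 0.6815.
Pooled p̂ = (988+687)/(1509+1008) = 1675/2517 = 0.6655.
SE = √(p̂(1−p̂)(1/n₁+1/n₂)) = √(0.6655·0.3345·0.00165475) = √(0.000368378) = 0.0192.
z = (0.6547 − 0.6815)/0.0192 = -0.0268/0.0192 = -1.40.

z = -1.40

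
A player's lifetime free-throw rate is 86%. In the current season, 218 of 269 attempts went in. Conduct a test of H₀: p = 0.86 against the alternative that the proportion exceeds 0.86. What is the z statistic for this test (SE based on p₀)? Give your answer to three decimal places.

p̂ = 218/269 ≈ 0.81041.
Under H₀, SE = √(0.86·0.14/269) = √(0.000447584) = 0.02116.
z = (0.81041 − 0.86)/0.02116 = -0.04959/0.02116 = -2.344.

z = -2.344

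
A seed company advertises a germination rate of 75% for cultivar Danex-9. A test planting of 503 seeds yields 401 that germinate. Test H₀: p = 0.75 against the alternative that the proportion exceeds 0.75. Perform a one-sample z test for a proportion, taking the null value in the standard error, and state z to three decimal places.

z = 2.446

p̂ = 401/503 ≈ 0.797217.
Standard error under H₀: √(0.75×0.25/503) = 0.019307.
z = (0.797217 − 0.75)/0.019307 = 0.047217/0.019307 = 2.446.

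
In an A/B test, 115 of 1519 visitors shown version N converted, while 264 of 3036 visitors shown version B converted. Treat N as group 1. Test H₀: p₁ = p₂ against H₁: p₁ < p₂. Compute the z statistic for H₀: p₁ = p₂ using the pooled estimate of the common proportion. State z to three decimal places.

p̂₁ = 115/1519 ≈ 0.07571, p̂₂ = 264/3036 ≈ 0.08696.
Pooled p̂ = (115+264)/(1519+3036) = 379/4555 = 0.08321.
SE = √(p̂(1−p̂)(1/n₁+1/n₂)) = √(0.08321·0.91679·0.000987709) = √(7.53445e-05) = 0.00868.
z = (0.07571 − 0.08696)/0.00868 = -0.01125/0.00868 = -1.296.
p-value = P(Z < -1.296) ≈ 0.0975.

z = -1.296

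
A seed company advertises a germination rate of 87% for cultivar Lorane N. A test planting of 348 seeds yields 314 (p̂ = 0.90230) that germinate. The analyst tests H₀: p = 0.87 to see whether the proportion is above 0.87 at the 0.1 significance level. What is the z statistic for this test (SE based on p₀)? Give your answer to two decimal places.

p̂ = 314/348 ≈ 0.9023.
SE = √(p₀(1−p₀)/n) = √(0.1131/348) = 0.0180.
z = (0.9023 − 0.87)/0.0180 = 0.0323/0.0180 = 1.79.
p-value = P(Z > 1.792) ≈ 0.0366; since p < α = 0.1, reject H₀.

z = 1.79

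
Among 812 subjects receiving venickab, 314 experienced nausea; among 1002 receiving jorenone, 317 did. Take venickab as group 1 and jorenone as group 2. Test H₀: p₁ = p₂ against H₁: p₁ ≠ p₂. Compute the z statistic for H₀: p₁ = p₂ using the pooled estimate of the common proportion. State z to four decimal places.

z = 3.1274

p̂₁ = 314/812 = 0.386700, p̂₂ = 317/1002 = 0.316367.
Pooled p̂ = (314+317)/(812+1002) = 631/1814 = 0.347850.
SE = √(p̂(1−p̂)(1/n₁+1/n₂)) = √(0.347850·0.652150·0.00222953) = √(0.00050577) = 0.022489.
z = (0.386700 − 0.316367)/0.022489 = 0.070333/0.022489 = 3.1274.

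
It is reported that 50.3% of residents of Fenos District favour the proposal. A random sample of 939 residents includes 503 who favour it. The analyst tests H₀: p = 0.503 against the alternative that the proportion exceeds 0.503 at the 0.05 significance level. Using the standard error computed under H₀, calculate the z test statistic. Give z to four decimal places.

p̂ = 503/939 = 0.535676.
SE = √(p₀(1−p₀)/n) = √(0.24999/939) = 0.016317.
z = (0.535676 − 0.503)/0.016317 = 0.032676/0.016317 = 2.0026.
p-value = P(Z > 2.003) ≈ 0.0226, so at α = 0.05 we reject H₀.

z = 2.0026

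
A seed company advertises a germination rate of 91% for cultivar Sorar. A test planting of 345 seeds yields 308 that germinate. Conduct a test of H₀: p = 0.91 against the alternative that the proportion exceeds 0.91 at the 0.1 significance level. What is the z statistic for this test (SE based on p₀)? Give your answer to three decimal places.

z = -1.119

p̂ = 308/345 ≈ 0.89275.
Standard error under H₀: √(0.91×0.09/345) = 0.01541.
z = (0.89275 − 0.91)/0.01541 = -0.01725/0.01541 = -1.119.
p-value = P(Z > -1.119) ≈ 0.8685; since p > α = 0.1, fail to reject H₀.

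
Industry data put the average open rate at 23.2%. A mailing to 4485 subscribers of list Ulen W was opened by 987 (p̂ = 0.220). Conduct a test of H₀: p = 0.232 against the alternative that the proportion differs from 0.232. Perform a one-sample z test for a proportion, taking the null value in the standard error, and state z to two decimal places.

z = -1.89

p̂ = 987/4485 ≈ 0.2201.
Under H₀, SE = √(0.232·0.768/4485) = √(3.97271e-05) = 0.0063.
z = (0.2201 − 0.232)/0.0063 = -0.0119/0.0063 = -1.89.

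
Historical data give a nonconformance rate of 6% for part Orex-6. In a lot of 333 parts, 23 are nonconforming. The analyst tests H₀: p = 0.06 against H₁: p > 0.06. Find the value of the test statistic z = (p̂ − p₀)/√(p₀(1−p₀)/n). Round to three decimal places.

p̂ = 23/333 ≈ 0.06907.
Under H₀, SE = √(0.06·0.94/333) = √(0.000169369) = 0.01301.
z = (0.06907 − 0.06)/0.01301 = 0.00907/0.01301 = 0.697.

z = 0.697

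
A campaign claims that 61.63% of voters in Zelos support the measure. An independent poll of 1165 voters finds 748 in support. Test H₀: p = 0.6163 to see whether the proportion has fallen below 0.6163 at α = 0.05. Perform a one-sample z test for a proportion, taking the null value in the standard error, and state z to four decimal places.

p̂ = 748/1165 = 0.642060.
Standard error under H₀: √(0.6163×0.3837/1165) = 0.014247.
z = (0.642060 − 0.6163)/0.014247 = 0.025760/0.014247 = 1.8081.
p-value = P(Z < 1.808) ≈ 0.9647. With α = 0.05, fail to reject H₀.

z = 1.8081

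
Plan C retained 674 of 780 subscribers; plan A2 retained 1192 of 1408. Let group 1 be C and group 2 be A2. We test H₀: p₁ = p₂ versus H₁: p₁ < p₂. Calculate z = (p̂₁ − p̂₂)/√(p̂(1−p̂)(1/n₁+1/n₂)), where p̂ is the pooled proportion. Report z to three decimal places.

p̂₁ = 674/780 ≈ 0.864103, p̂₂ = 1192/1408 ≈ 0.846591.
Pooled p̂ = (674+1192)/(780+1408) = 1866/2188 = 0.852834.
SE = √(0.125508 × 0.00199228) = 0.015813.
z = (0.864103 − 0.846591)/0.015813 = 0.017512/0.015813 = 1.107.
p-value = P(Z < 1.107) ≈ 0.8659.

z = 1.107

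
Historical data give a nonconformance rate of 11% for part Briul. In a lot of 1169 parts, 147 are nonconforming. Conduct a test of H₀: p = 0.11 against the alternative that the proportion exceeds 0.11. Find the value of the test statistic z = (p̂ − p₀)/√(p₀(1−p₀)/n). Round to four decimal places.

p̂ = 147/1169 = 0.1257485.
Under H₀, SE = √(0.11·0.89/1169) = √(8.37468e-05) = 0.0091513.
z = (0.1257485 − 0.11)/0.0091513 = 0.0157485/0.0091513 = 1.7209.
p-value = P(Z > 1.721) ≈ 0.0426.

z = 1.7209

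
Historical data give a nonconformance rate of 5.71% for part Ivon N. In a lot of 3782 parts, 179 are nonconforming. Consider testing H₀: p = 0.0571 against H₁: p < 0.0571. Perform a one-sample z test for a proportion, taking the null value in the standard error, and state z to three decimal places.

p̂ = 179/3782 ≈ 0.047329.
Under H₀, SE = √(0.0571·0.9429/3782) = √(1.42357e-05) = 0.003773.
z = (0.047329 − 0.0571)/0.003773 = -0.009771/0.003773 = -2.590.
p-value = P(Z < -2.590) ≈ 0.0048.

z = -2.590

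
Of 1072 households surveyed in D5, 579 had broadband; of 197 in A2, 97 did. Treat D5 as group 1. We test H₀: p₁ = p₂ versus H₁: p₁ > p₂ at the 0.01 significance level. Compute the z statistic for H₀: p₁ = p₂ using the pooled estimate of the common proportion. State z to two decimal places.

z = 1.23

p̂₁ = 579/1072 = 0.5401, p̂₂ = 97/197 = 0.4924.
Pooled p̂ = (579+97)/(1072+197) = 676/1269 = 0.5327.
SE = √(0.248931 × 0.00600898) = 0.0387.
z = (0.5401 − 0.4924)/0.0387 = 0.0477/0.0387 = 1.23.
p-value = P(Z > 1.234) ≈ 0.1086. With α = 0.01, fail to reject H₀.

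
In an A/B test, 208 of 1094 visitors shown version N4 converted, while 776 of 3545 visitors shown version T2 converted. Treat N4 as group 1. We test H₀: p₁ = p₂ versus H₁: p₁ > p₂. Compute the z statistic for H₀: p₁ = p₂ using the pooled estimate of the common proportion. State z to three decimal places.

z = -2.035

p̂₁ = 208/1094 ≈ 0.19013, p̂₂ = 776/3545 ≈ 0.21890.
Pooled p̂ = (208+776)/(1094+3545) = 984/4639 = 0.21211.
SE = √(0.167122 × 0.00119616) = 0.01414.
z = (0.19013 − 0.21890)/0.01414 = -0.02877/0.01414 = -2.035.
p-value = P(Z > -2.035) ≈ 0.9791.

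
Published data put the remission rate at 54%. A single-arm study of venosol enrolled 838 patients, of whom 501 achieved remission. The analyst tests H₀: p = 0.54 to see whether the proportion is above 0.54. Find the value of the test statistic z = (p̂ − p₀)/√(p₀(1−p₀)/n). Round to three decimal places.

p̂ = 501/838 = 0.597852.
Under H₀, SE = √(0.54·0.46/838) = √(0.00029642) = 0.017217.
z = (0.597852 − 0.54)/0.017217 = 0.057852/0.017217 = 3.360.

z = 3.360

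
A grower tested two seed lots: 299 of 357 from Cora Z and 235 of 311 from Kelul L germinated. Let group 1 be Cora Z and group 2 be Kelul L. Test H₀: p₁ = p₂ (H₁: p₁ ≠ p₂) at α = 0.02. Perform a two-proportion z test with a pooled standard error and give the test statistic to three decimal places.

p̂₁ = 299/357 = 0.83754, p̂₂ = 235/311 = 0.75563.
Pooled p̂ = (299+235)/(357+311) = 534/668 = 0.79940.
SE = √(p̂(1−p̂)(1/n₁+1/n₂)) = √(0.79940·0.20060·0.00601655) = √(0.000964808) = 0.03106.
z = (0.83754 − 0.75563)/0.03106 = 0.08191/0.03106 = 2.637.
p-value = 2·P(Z > 2.637) ≈ 0.0084. With α = 0.02, reject H₀.

z = 2.637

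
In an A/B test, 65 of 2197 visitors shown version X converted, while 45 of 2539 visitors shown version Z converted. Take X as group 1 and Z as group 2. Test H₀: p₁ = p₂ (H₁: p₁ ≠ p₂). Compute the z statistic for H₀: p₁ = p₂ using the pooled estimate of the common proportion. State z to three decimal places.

z = 2.703

p̂₁ = 65/2197 ≈ 0.029586, p̂₂ = 45/2539 ≈ 0.017724.
Pooled p̂ = (65+45)/(2197+2539) = 110/4736 = 0.023226.
SE = √(p̂(1−p̂)(1/n₁+1/n₂)) = √(0.023226·0.976774·0.000849022) = √(1.92617e-05) = 0.004389.
z = (0.029586 − 0.017724)/0.004389 = 0.011862/0.004389 = 2.703.
p-value = 2·P(Z > 2.703) ≈ 0.0069.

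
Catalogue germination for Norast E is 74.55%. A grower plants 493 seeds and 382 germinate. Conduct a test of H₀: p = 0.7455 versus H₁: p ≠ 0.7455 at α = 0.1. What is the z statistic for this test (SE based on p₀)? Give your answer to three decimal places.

z = 1.496

p̂ = 382/493 = 0.77485.
Under H₀, SE = √(0.7455·0.2545/493) = √(0.000384847) = 0.01962.
z = (0.77485 − 0.7455)/0.01962 = 0.02935/0.01962 = 1.496.
Two-sided p-value ≈ 2·Φ(−1.496) = 0.1347, so at α = 0.1 we fail to reject H₀.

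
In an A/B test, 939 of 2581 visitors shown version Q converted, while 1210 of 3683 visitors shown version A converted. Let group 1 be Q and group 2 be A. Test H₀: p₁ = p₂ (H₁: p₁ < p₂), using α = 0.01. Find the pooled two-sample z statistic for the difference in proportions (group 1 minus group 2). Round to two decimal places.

p̂₁ = 939/2581 = 0.3638, p̂₂ = 1210/3683 = 0.3285.
Pooled p̂ = (939+1210)/(2581+3683) = 2149/6264 = 0.3431.
SE = √(p̂(1−p̂)(1/n₁+1/n₂)) = √(0.3431·0.6569·0.000658965) = √(0.000148513) = 0.0122.
z = (0.3638 − 0.3285)/0.0122 = 0.0353/0.0122 = 2.89.
p-value = P(Z < 2.895) ≈ 0.9981; since p > α = 0.01, fail to reject H₀.

z = 2.89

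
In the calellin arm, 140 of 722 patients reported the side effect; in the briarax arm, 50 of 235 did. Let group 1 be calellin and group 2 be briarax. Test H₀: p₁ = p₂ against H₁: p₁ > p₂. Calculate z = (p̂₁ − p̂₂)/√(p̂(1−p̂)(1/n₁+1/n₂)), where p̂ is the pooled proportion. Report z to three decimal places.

p̂₁ = 140/722 ≈ 0.19391, p̂₂ = 50/235 ≈ 0.21277.
Pooled p̂ = (140+50)/(722+235) = 190/957 = 0.19854.
SE = √(p̂(1−p̂)(1/n₁+1/n₂)) = √(0.19854·0.80146·0.00564036) = √(0.000897495) = 0.02996.
z = (0.19391 − 0.21277)/0.02996 = -0.01886/0.02996 = -0.630.
p-value = P(Z > -0.630) ≈ 0.7355.

z = -0.630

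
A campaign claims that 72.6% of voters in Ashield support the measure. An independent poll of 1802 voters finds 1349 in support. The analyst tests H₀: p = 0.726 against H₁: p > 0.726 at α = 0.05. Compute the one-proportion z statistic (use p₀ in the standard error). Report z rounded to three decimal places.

z = 2.152

p̂ = 1349/1802 ≈ 0.748613.
SE = √(p₀(1−p₀)/n) = √(0.19892/1802) = 0.010507.
z = (0.748613 − 0.726)/0.010507 = 0.022613/0.010507 = 2.152.
p-value = P(Z > 2.152) ≈ 0.0157; since p < α = 0.05, reject H₀.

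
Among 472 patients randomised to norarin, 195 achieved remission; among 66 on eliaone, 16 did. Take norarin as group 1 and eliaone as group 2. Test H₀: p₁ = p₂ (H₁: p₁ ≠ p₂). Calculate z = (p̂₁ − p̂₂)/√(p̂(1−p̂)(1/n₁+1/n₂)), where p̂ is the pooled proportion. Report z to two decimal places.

z = 2.66

p̂₁ = 195/472 ≈ 0.4131, p̂₂ = 16/66 ≈ 0.2424.
Pooled p̂ = (195+16)/(472+66) = 211/538 = 0.3922.
SE = √(p̂(1−p̂)(1/n₁+1/n₂)) = √(0.3922·0.6078·0.0172702) = √(0.00411682) = 0.0642.
z = (0.4131 − 0.2424)/0.0642 = 0.1707/0.0642 = 2.66.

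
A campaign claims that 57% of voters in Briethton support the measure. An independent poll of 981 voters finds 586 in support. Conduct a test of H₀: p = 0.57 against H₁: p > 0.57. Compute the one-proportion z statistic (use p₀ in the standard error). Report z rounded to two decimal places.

z = 1.73

p̂ = 586/981 = 0.5973.
SE = √(p₀(1−p₀)/n) = √(0.2451/981) = 0.0158.
z = (0.5973 − 0.57)/0.0158 = 0.0273/0.0158 = 1.73.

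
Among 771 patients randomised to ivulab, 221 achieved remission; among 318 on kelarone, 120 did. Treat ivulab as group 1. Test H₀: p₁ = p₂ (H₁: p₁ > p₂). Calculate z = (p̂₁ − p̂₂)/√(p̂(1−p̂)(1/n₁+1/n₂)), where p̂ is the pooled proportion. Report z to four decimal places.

z = -2.9351

p̂₁ = 221/771 = 0.286641, p̂₂ = 120/318 = 0.377358.
Pooled p̂ = (221+120)/(771+318) = 341/1089 = 0.313131.
SE = √(0.21508 × 0.00444167) = 0.030908.
z = (0.286641 − 0.377358)/0.030908 = -0.090717/0.030908 = -2.9351.
p-value = P(Z > -2.935) ≈ 0.9983.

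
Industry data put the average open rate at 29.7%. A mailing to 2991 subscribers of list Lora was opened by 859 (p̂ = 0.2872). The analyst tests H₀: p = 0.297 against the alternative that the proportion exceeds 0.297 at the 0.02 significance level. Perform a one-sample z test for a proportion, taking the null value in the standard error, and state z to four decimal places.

p̂ = 859/2991 = 0.2871949.
Under H₀, SE = √(0.297·0.703/2991) = √(6.98064e-05) = 0.0083550.
z = (0.2871949 − 0.297)/0.0083550 = -0.0098051/0.0083550 = -1.1736.
p-value = P(Z > -1.174) ≈ 0.8797, so at α = 0.02 we fail to reject H₀.

z = -1.1736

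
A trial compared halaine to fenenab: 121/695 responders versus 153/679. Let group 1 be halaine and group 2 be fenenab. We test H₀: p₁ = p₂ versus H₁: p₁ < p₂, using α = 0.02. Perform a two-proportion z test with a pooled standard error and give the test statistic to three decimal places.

z = -2.376

p̂₁ = 121/695 ≈ 0.17410, p̂₂ = 153/679 ≈ 0.22533.
Pooled p̂ = (121+153)/(695+679) = 274/1374 = 0.19942.
SE = √(0.15965 × 0.0029116) = 0.02156.
z = (0.17410 − 0.22533)/0.02156 = -0.05123/0.02156 = -2.376.
p-value = P(Z < -2.376) ≈ 0.0087; since p < α = 0.02, reject H₀.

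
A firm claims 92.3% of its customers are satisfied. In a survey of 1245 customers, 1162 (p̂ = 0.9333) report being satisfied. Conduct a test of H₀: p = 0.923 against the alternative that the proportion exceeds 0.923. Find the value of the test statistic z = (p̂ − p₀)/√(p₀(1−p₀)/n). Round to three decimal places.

p̂ = 1162/1245 ≈ 0.933333.
SE = √(p₀(1−p₀)/n) = √(0.071071/1245) = 0.007555.
z = (0.933333 − 0.923)/0.007555 = 0.010333/0.007555 = 1.368.
p-value = P(Z > 1.368) ≈ 0.0857.

z = 1.368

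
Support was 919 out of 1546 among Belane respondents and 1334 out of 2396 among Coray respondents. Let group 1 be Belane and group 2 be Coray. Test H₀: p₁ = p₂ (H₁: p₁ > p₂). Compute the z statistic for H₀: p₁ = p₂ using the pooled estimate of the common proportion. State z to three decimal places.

z = 2.334

p̂₁ = 919/1546 = 0.594437, p̂₂ = 1334/2396 = 0.556761.
Pooled p̂ = (919+1334)/(1546+2396) = 2253/3942 = 0.571537.
SE = √(p̂(1−p̂)(1/n₁+1/n₂)) = √(0.571537·0.428463·0.00106419) = √(0.000260602) = 0.016143.
z = (0.594437 − 0.556761)/0.016143 = 0.037676/0.016143 = 2.334.
p-value = P(Z > 2.334) ≈ 0.0098.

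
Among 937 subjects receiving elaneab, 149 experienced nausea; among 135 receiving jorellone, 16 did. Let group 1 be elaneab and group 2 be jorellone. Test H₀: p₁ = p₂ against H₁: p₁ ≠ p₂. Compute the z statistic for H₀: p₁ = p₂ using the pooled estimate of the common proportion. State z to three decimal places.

z = 1.219

p̂₁ = 149/937 ≈ 0.15902, p̂₂ = 16/135 ≈ 0.11852.
Pooled p̂ = (149+16)/(937+135) = 165/1072 = 0.15392.
SE = √(p̂(1−p̂)(1/n₁+1/n₂)) = √(0.15392·0.84608·0.00847464) = √(0.00110363) = 0.03322.
z = (0.15902 − 0.11852)/0.03322 = 0.04050/0.03322 = 1.219.
p-value = 2·P(Z > 1.219) ≈ 0.2228.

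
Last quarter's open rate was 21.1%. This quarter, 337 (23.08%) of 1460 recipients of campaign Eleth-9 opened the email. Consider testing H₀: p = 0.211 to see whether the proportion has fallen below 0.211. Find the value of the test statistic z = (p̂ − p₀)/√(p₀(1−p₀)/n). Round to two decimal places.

z = 1.86

p̂ = 337/1460 ≈ 0.23082.
SE = √(p₀(1−p₀)/n) = √(0.16648/1460) = 0.01068.
z = (0.23082 − 0.211)/0.01068 = 0.01982/0.01068 = 1.86.
p-value = P(Z < 1.856) ≈ 0.9683.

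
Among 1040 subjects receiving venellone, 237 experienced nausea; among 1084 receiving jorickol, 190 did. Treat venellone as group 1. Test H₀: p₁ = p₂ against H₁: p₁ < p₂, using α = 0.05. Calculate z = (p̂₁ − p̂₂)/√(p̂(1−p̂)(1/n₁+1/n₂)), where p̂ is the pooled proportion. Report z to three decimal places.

p̂₁ = 237/1040 ≈ 0.227885, p̂₂ = 190/1084 ≈ 0.175277.
Pooled p̂ = (237+190)/(1040+1084) = 427/2124 = 0.201036.
SE = √(0.16062 × 0.00188405) = 0.017396.
z = (0.227885 − 0.175277)/0.017396 = 0.052608/0.017396 = 3.024.
p-value = P(Z < 3.024) ≈ 0.9988, so at α = 0.05 we fail to reject H₀.

z = 3.024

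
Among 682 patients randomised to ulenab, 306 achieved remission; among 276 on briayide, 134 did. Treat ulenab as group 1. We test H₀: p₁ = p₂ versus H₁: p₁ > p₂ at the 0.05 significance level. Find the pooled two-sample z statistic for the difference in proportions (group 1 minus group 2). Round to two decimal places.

z = -1.04

p̂₁ = 306/682 = 0.44868, p̂₂ = 134/276 = 0.48551.
Pooled p̂ = (306+134)/(682+276) = 440/958 = 0.45929.
SE = √(0.248343 × 0.00508946) = 0.03555.
z = (0.44868 − 0.48551)/0.03555 = -0.03683/0.03555 = -1.04.
p-value = P(Z > -1.036) ≈ 0.8499. With α = 0.05, fail to reject H₀.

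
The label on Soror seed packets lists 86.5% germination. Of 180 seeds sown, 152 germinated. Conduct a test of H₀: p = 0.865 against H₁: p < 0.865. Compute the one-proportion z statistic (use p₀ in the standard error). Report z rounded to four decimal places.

z = -0.8070

p̂ = 152/180 = 0.844444.
Standard error under H₀: √(0.865×0.135/180) = 0.025471.
z = (0.844444 − 0.865)/0.025471 = -0.020556/0.025471 = -0.8070.
p-value = P(Z < -0.807) ≈ 0.2098.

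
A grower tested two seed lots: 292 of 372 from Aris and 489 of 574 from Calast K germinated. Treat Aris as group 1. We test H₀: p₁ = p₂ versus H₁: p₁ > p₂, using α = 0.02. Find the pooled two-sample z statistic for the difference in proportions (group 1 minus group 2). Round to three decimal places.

z = -2.651

p̂₁ = 292/372 = 0.78495, p̂₂ = 489/574 = 0.85192.
Pooled p̂ = (292+489)/(372+574) = 781/946 = 0.82558.
SE = √(p̂(1−p̂)(1/n₁+1/n₂)) = √(0.82558·0.17442·0.00443033) = √(0.000637953) = 0.02526.
z = (0.78495 − 0.85192)/0.02526 = -0.06697/0.02526 = -2.651.
p-value = P(Z > -2.651) ≈ 0.9960; since p > α = 0.02, fail to reject H₀.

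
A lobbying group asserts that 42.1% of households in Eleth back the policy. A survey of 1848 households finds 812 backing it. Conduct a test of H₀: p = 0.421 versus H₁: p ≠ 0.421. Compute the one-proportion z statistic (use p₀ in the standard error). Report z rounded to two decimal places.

p̂ = 812/1848 = 0.4394.
Standard error under H₀: √(0.421×0.579/1848) = 0.0115.
z = (0.4394 − 0.421)/0.0115 = 0.0184/0.0115 = 1.60.

z = 1.60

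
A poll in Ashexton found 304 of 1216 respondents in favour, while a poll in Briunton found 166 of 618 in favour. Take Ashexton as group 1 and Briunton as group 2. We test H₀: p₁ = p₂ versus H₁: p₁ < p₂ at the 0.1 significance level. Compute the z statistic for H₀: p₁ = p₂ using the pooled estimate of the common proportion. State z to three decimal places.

p̂₁ = 304/1216 = 0.25000, p̂₂ = 166/618 = 0.26861.
Pooled p̂ = (304+166)/(1216+618) = 470/1834 = 0.25627.
SE = √(0.190596 × 0.00244049) = 0.02157.
z = (0.25000 − 0.26861)/0.02157 = -0.01861/0.02157 = -0.863.
p-value = P(Z < -0.863) ≈ 0.1941. With α = 0.1, fail to reject H₀.

z = -0.863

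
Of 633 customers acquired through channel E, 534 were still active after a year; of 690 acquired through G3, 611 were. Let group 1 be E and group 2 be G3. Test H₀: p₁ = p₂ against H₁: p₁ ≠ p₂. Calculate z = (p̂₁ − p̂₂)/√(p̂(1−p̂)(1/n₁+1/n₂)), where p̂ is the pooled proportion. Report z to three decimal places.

z = -2.231

p̂₁ = 534/633 = 0.843602, p̂₂ = 611/690 = 0.885507.
Pooled p̂ = (534+611)/(633+690) = 1145/1323 = 0.865457.
SE = √(0.116441 × 0.00302905) = 0.018780.
z = (0.843602 − 0.885507)/0.018780 = -0.041905/0.018780 = -2.231.
p-value = 2·P(Z > 2.231) ≈ 0.0257.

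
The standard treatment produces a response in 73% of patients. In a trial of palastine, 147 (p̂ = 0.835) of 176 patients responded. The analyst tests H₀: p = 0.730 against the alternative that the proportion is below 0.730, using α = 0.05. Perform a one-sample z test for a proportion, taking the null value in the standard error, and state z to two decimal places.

z = 3.14

p̂ = 147/176 ≈ 0.8352.
Standard error under H₀: √(0.73×0.27/176) = 0.0335.
z = (0.8352 − 0.73)/0.0335 = 0.1052/0.0335 = 3.14.
p-value = P(Z < 3.144) ≈ 0.9992; since p > α = 0.05, fail to reject H₀.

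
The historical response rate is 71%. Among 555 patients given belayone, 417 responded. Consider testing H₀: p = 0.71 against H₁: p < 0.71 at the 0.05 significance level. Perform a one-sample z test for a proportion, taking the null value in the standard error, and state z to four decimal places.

p̂ = 417/555 ≈ 0.751351.
Standard error under H₀: √(0.71×0.29/555) = 0.019261.
z = (0.751351 − 0.71)/0.019261 = 0.041351/0.019261 = 2.1469.
p-value = P(Z < 2.147) ≈ 0.9841; since p > α = 0.05, fail to reject H₀.

z = 2.1469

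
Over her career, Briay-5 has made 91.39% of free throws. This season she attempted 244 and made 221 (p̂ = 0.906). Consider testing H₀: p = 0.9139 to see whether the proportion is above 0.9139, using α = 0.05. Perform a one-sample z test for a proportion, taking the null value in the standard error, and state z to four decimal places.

p̂ = 221/244 = 0.905738.
Standard error under H₀: √(0.9139×0.0861/244) = 0.017958.
z = (0.905738 − 0.9139)/0.017958 = -0.008162/0.017958 = -0.4545.
p-value = P(Z > -0.455) ≈ 0.6753, so at α = 0.05 we fail to reject H₀.

z = -0.4545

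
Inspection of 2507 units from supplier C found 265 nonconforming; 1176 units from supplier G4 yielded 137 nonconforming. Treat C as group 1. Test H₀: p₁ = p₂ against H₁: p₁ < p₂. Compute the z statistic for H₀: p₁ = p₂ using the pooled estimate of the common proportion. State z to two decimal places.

z = -0.98

p̂₁ = 265/2507 = 0.1057, p̂₂ = 137/1176 = 0.1165.
Pooled p̂ = (265+137)/(2507+1176) = 402/3683 = 0.1092.
SE = √(0.0972364 × 0.00124922) = 0.0110.
z = (0.1057 − 0.1165)/0.0110 = -0.0108/0.0110 = -0.98.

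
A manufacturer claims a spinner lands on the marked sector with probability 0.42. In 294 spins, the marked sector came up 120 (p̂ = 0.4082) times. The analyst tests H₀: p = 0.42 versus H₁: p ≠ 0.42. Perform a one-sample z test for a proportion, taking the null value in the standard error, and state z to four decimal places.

z = -0.4112

p̂ = 120/294 ≈ 0.408163.
Standard error under H₀: √(0.42×0.58/294) = 0.028785.
z = (0.408163 − 0.42)/0.028785 = -0.011837/0.028785 = -0.4112.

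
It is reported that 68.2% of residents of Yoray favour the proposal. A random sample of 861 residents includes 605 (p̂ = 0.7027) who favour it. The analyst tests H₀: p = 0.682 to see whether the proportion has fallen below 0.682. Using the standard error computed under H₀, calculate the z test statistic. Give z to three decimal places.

p̂ = 605/861 ≈ 0.70267.
SE = √(p₀(1−p₀)/n) = √(0.21688/861) = 0.01587.
z = (0.70267 − 0.682)/0.01587 = 0.02067/0.01587 = 1.302.

z = 1.302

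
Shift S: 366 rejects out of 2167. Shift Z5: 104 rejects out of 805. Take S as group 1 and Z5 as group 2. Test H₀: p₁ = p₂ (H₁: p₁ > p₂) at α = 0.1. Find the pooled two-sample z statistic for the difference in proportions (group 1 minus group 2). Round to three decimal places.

p̂₁ = 366/2167 = 0.168897, p̂₂ = 104/805 = 0.129193.
Pooled p̂ = (366+104)/(2167+805) = 470/2972 = 0.158143.
SE = √(0.133134 × 0.0017037) = 0.015061.
z = (0.168897 − 0.129193)/0.015061 = 0.039704/0.015061 = 2.636.
p-value = P(Z > 2.636) ≈ 0.0042, so at α = 0.1 we reject H₀.

z = 2.636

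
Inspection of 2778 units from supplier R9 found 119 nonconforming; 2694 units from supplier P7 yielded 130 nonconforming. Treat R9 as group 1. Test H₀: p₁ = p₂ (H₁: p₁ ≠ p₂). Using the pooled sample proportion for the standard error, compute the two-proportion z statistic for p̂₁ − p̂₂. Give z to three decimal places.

z = -0.962

p̂₁ = 119/2778 ≈ 0.0428366, p̂₂ = 130/2694 ≈ 0.0482554.
Pooled p̂ = (119+130)/(2778+2694) = 249/5472 = 0.0455044.
SE = √(0.0434337 × 0.000731166) = 0.0056354.
z = (0.0428366 − 0.0482554)/0.0056354 = -0.0054188/0.0056354 = -0.962.
p-value = 2·P(Z > 0.962) ≈ 0.3363.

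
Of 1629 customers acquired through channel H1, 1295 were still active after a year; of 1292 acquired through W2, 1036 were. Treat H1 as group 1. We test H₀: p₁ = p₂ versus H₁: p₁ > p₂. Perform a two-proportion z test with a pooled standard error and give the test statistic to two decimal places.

z = -0.46

p̂₁ = 1295/1629 ≈ 0.7950, p̂₂ = 1036/1292 ≈ 0.8019.
Pooled p̂ = (1295+1036)/(1629+1292) = 2331/2921 = 0.7980.
SE = √(0.161187 × 0.00138787) = 0.0150.
z = (0.7950 − 0.8019)/0.0150 = -0.0069/0.0150 = -0.46.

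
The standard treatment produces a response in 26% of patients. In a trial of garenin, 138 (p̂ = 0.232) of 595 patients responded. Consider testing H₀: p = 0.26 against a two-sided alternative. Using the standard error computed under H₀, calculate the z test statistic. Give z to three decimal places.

p̂ = 138/595 ≈ 0.23193.
Standard error under H₀: √(0.26×0.74/595) = 0.01798.
z = (0.23193 − 0.26)/0.01798 = -0.02807/0.01798 = -1.561.
Two-sided p-value ≈ 2·Φ(−1.561) = 0.1186.

z = -1.561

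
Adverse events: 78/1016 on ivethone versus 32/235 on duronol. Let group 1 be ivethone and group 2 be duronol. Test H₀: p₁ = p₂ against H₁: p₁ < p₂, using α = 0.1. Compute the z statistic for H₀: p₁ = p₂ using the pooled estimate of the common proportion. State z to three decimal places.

z = -2.898

p̂₁ = 78/1016 ≈ 0.07677, p̂₂ = 32/235 ≈ 0.13617.
Pooled p̂ = (78+32)/(1016+235) = 110/1251 = 0.08793.
SE = √(0.080198 × 0.00523957) = 0.02050.
z = (0.07677 − 0.13617)/0.02050 = -0.05940/0.02050 = -2.898.
p-value = P(Z < -2.898) ≈ 0.0019, so at α = 0.1 we reject H₀.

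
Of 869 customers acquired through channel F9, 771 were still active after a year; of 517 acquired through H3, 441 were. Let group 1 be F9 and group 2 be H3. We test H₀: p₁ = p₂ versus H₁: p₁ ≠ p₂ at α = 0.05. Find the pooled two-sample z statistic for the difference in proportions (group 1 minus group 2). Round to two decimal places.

z = 1.86

p̂₁ = 771/869 ≈ 0.8872, p̂₂ = 441/517 ≈ 0.8530.
Pooled p̂ = (771+441)/(869+517) = 1212/1386 = 0.8745.
SE = √(0.109781 × 0.00308498) = 0.0184.
z = (0.8872 − 0.8530)/0.0184 = 0.0342/0.0184 = 1.86.
Two-sided p-value ≈ 2·Φ(−1.860) = 0.0629, so at α = 0.05 we fail to reject H₀.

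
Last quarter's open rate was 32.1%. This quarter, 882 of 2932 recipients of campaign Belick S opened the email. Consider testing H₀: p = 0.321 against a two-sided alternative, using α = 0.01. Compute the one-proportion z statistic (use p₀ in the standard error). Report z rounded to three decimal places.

p̂ = 882/2932 ≈ 0.30082.
Standard error under H₀: √(0.321×0.679/2932) = 0.00862.
z = (0.30082 − 0.321)/0.00862 = -0.02018/0.00862 = -2.341.
Two-sided p-value ≈ 2·Φ(−2.341) = 0.0192; since p > α = 0.01, fail to reject H₀.

z = -2.341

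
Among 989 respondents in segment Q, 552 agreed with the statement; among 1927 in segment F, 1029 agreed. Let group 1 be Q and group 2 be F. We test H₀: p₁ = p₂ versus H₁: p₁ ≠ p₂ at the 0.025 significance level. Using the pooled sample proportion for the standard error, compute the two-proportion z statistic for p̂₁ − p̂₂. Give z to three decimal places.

z = 1.239

p̂₁ = 552/989 = 0.55814, p̂₂ = 1029/1927 = 0.53399.
Pooled p̂ = (552+1029)/(989+1927) = 1581/2916 = 0.54218.
SE = √(p̂(1−p̂)(1/n₁+1/n₂)) = √(0.54218·0.45782·0.00153006) = √(0.000379794) = 0.01949.
z = (0.55814 − 0.53399)/0.01949 = 0.02415/0.01949 = 1.239.
Two-sided p-value ≈ 2·Φ(−1.239) = 0.2153. With α = 0.025, fail to reject H₀.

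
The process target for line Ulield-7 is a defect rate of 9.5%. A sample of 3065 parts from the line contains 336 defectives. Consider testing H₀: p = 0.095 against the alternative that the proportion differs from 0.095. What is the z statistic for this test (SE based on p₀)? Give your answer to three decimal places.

p̂ = 336/3065 ≈ 0.1096248.
Standard error under H₀: √(0.095×0.905/3065) = 0.0052963.
z = (0.1096248 − 0.095)/0.0052963 = 0.0146248/0.0052963 = 2.761.

z = 2.761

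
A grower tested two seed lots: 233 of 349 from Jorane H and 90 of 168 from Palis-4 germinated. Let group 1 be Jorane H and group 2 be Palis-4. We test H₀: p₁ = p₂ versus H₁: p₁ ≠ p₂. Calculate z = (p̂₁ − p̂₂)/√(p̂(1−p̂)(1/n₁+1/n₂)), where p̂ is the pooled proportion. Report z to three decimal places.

z = 2.901

p̂₁ = 233/349 ≈ 0.66762, p̂₂ = 90/168 ≈ 0.53571.
Pooled p̂ = (233+90)/(349+168) = 323/517 = 0.62476.
SE = √(p̂(1−p̂)(1/n₁+1/n₂)) = √(0.62476·0.37524·0.00881771) = √(0.00206718) = 0.04547.
z = (0.66762 − 0.53571)/0.04547 = 0.13191/0.04547 = 2.901.
p-value = 2·P(Z > 2.901) ≈ 0.0037.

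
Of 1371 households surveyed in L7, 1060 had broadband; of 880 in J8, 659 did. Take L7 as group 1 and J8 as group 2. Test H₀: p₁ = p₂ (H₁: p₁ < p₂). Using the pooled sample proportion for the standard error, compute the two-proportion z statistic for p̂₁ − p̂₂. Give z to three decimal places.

p̂₁ = 1060/1371 = 0.77316, p̂₂ = 659/880 = 0.74886.
Pooled p̂ = (1060+659)/(1371+880) = 1719/2251 = 0.76366.
SE = √(0.180483 × 0.00186576) = 0.01835.
z = (0.77316 − 0.74886)/0.01835 = 0.02430/0.01835 = 1.324.
p-value = P(Z < 1.324) ≈ 0.9072.

z = 1.324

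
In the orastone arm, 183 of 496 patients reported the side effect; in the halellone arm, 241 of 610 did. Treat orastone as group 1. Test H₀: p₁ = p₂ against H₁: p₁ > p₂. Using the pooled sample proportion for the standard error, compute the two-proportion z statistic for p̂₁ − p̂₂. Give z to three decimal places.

z = -0.889

p̂₁ = 183/496 ≈ 0.36895, p̂₂ = 241/610 ≈ 0.39508.
Pooled p̂ = (183+241)/(496+610) = 424/1106 = 0.38336.
SE = √(0.236396 × 0.00365547) = 0.02940.
z = (0.36895 − 0.39508)/0.02940 = -0.02613/0.02940 = -0.889.
p-value = P(Z > -0.889) ≈ 0.8130.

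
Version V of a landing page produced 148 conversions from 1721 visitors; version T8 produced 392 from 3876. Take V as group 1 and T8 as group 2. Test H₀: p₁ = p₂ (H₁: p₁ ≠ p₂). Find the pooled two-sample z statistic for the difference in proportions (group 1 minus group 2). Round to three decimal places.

z = -1.770

p̂₁ = 148/1721 ≈ 0.085997, p̂₂ = 392/3876 ≈ 0.101135.
Pooled p̂ = (148+392)/(1721+3876) = 540/5597 = 0.096480.
SE = √(0.0871718 × 0.000839055) = 0.008552.
z = (0.085997 − 0.101135)/0.008552 = -0.015138/0.008552 = -1.770.
Two-sided p-value ≈ 2·Φ(−1.770) = 0.0767.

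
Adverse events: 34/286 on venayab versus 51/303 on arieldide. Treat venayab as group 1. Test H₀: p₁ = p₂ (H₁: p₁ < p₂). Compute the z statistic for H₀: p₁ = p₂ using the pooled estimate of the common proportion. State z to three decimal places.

p̂₁ = 34/286 = 0.118881, p̂₂ = 51/303 = 0.168317.
Pooled p̂ = (34+51)/(286+303) = 85/589 = 0.144312.
SE = √(0.123486 × 0.00679683) = 0.028971.
z = (0.118881 − 0.168317)/0.028971 = -0.049436/0.028971 = -1.706.
p-value = P(Z < -1.706) ≈ 0.0440.

z = -1.706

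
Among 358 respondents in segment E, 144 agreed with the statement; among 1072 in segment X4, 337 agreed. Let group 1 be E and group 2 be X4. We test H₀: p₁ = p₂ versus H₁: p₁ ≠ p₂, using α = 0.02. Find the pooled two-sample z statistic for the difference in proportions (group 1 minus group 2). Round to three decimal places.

p̂₁ = 144/358 = 0.402235, p̂₂ = 337/1072 = 0.314366.
Pooled p̂ = (144+337)/(358+1072) = 481/1430 = 0.336364.
SE = √(0.223223 × 0.00372613) = 0.028840.
z = (0.402235 − 0.314366)/0.028840 = 0.087869/0.028840 = 3.047.
p-value = 2·P(Z > 3.047) ≈ 0.0023, so at α = 0.02 we reject H₀.

z = 3.047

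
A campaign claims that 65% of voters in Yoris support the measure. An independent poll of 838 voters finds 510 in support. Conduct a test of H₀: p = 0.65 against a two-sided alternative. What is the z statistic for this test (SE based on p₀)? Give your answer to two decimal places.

z = -2.51

p̂ = 510/838 = 0.6086.
Under H₀, SE = √(0.65·0.35/838) = √(0.00027148) = 0.0165.
z = (0.6086 − 0.65)/0.0165 = -0.0414/0.0165 = -2.51.
Two-sided p-value ≈ 2·Φ(−2.513) = 0.0120.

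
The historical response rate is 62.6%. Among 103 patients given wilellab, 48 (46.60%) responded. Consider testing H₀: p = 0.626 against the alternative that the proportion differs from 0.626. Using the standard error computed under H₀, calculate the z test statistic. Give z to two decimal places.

p̂ = 48/103 ≈ 0.46602.
Standard error under H₀: √(0.626×0.374/103) = 0.04768.
z = (0.46602 − 0.626)/0.04768 = -0.15998/0.04768 = -3.36.
p-value = 2·P(Z > 3.356) ≈ 0.0008.

z = -3.36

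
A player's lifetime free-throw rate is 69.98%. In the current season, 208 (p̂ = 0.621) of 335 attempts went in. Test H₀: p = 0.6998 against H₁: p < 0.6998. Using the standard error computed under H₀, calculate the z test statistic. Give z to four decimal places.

p̂ = 208/335 = 0.620896.
Under H₀, SE = √(0.6998·0.3002/335) = √(0.000627104) = 0.025042.
z = (0.620896 − 0.6998)/0.025042 = -0.078904/0.025042 = -3.1509.
p-value = P(Z < -3.151) ≈ 0.0008.

z = -3.1509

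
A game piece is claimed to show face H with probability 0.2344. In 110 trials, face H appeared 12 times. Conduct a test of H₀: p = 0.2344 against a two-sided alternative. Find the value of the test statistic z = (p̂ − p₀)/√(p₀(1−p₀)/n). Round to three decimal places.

p̂ = 12/110 ≈ 0.109091.
SE = √(p₀(1−p₀)/n) = √(0.17946/110) = 0.040391.
z = (0.109091 − 0.2344)/0.040391 = -0.125309/0.040391 = -3.102.
p-value = 2·P(Z > 3.102) ≈ 0.0019.

z = -3.102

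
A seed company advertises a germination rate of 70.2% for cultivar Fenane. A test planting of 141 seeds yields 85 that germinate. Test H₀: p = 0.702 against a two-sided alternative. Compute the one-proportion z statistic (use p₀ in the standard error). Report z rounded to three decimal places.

z = -2.574

p̂ = 85/141 = 0.60284.
SE = √(p₀(1−p₀)/n) = √(0.2092/141) = 0.03852.
z = (0.60284 − 0.702)/0.03852 = -0.09916/0.03852 = -2.574.
p-value = 2·P(Z > 2.574) ≈ 0.0100.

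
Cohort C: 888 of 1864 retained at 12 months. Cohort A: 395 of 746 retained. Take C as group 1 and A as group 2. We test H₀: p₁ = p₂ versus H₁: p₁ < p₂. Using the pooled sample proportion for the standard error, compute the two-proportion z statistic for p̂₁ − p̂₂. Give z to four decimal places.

z = -2.4515

p̂₁ = 888/1864 = 0.476395, p̂₂ = 395/746 = 0.529491.
Pooled p̂ = (888+395)/(1864+746) = 1283/2610 = 0.491571.
SE = √(p̂(1−p̂)(1/n₁+1/n₂)) = √(0.491571·0.508429·0.00187696) = √(0.000469107) = 0.021659.
z = (0.476395 − 0.529491)/0.021659 = -0.053096/0.021659 = -2.4515.
p-value = P(Z < -2.451) ≈ 0.0071.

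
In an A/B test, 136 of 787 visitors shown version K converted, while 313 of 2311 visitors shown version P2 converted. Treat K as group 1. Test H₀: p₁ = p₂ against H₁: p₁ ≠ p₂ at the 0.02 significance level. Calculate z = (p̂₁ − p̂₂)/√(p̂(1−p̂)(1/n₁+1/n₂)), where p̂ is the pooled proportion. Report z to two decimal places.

z = 2.57

p̂₁ = 136/787 ≈ 0.17281, p̂₂ = 313/2311 ≈ 0.13544.
Pooled p̂ = (136+313)/(787+2311) = 449/3098 = 0.14493.
SE = √(0.123927 × 0.00170336) = 0.01453.
z = (0.17281 − 0.13544)/0.01453 = 0.03737/0.01453 = 2.57.
Two-sided p-value ≈ 2·Φ(−2.572) = 0.0101, so at α = 0.02 we reject H₀.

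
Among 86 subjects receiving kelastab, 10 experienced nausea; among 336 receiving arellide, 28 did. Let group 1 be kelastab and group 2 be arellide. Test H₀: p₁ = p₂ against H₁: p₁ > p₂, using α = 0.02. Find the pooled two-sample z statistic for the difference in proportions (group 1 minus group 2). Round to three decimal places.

p̂₁ = 10/86 ≈ 0.116279, p̂₂ = 28/336 ≈ 0.083333.
Pooled p̂ = (10+28)/(86+336) = 38/422 = 0.090047.
SE = √(0.0819389 × 0.0146041) = 0.034593.
z = (0.116279 − 0.083333)/0.034593 = 0.032946/0.034593 = 0.952.
p-value = P(Z > 0.952) ≈ 0.1704; since p > α = 0.02, fail to reject H₀.

z = 0.952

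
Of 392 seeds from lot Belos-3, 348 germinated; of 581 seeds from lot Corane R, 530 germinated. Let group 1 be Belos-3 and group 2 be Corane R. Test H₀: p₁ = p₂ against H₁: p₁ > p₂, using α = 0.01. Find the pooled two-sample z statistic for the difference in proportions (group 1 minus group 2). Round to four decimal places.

p̂₁ = 348/392 = 0.887755, p̂₂ = 530/581 = 0.912220.
Pooled p̂ = (348+530)/(392+581) = 878/973 = 0.902364.
SE = √(0.0881034 × 0.00427219) = 0.019401.
z = (0.887755 − 0.912220)/0.019401 = -0.024465/0.019401 = -1.2610.
p-value = P(Z > -1.261) ≈ 0.8964; since p > α = 0.01, fail to reject H₀.

z = -1.2610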